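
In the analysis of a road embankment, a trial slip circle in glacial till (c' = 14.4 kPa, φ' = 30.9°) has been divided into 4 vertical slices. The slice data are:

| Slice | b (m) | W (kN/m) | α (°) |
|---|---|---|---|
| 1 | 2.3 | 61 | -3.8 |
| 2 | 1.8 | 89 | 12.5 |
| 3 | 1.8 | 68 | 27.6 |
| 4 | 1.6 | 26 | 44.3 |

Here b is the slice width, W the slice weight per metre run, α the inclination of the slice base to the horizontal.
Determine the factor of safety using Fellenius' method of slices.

Ordinary method of slices: FS = Σ[c'·Δl_i + (W_i cosα_i)·tanφ'] / Σ W_i sinα_i, with Δl_i = b_i / cosα_i.
Slice 1: Δl = 2.3/cos(-3.8°) = 2.305 m; N'_1 = 61·cos(-3.8°) = 60.9; c'Δl = 33.19; W sinα = -4.0
Slice 2: Δl = 1.8/cos12.5° = 1.844 m; N'_2 = 89·cos12.5° = 86.9; c'Δl = 26.55; W sinα = 19.3
Slice 3: Δl = 1.8/cos27.6° = 2.031 m; N'_3 = 68·cos27.6° = 60.3; c'Δl = 29.25; W sinα = 31.5
Slice 4: Δl = 1.6/cos44.3° = 2.236 m; N'_4 = 26·cos44.3° = 18.6; c'Δl = 32.19; W sinα = 18.2
Σc'Δl = 121.2 kN/m; ΣN' = 226.6 kN/m; ΣW sinα = 64.9 kN/m
Resisting = 121.2 + 226.6·tan30.9° = 121.2 + 135.6 = 256.8 kN/m
FS = 256.8 / 64.9 = 3.958

FS = 3.96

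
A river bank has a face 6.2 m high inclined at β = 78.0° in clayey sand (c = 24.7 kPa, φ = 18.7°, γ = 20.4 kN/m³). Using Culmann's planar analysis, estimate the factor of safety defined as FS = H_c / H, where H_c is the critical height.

FS = 1.48

H_c = (4c/γ) · sinβ cosφ / [1 − cos(β − φ)]
    = (4·24.7/20.4) · sin78.0°·cos18.7° / [1 − cos59.3°]
    = 4.843 · 0.9265 / 0.4895 = 9.17 m
FS = H_c / H = 9.17 / 6.2 = 1.479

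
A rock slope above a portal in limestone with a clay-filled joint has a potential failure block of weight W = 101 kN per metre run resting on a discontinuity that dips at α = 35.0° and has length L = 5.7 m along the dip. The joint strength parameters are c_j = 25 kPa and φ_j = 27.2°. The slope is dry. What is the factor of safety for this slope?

FS = 3.19

Resolving the block weight along and normal to the plane and applying the Mohr–Coulomb strength on the joint:
N' = W cosα = 101·cos35.0° = 82.7 kN/m
Driving force T = W sinα = 101·sin35.0° = 57.9 kN/m
Resisting force R = c_j·L + N'·tanφ_j = 25·5.7 + 82.7·tan27.2° = 142.5 + 42.5 = 185.0 kN/m
FS = R / T = 185.0 / 57.9 = 3.194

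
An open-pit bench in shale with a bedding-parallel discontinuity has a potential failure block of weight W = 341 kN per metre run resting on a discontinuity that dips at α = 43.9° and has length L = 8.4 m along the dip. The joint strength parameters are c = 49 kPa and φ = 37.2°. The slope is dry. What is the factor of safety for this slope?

Resolving the block weight along and normal to the plane and applying the Mohr–Coulomb strength on the joint:
N' = W cosα = 341·cos43.9° = 245.7 kN/m
Driving force T = W sinα = 341·sin43.9° = 236.5 kN/m
Resisting force R = c·L + N'·tanφ = 49·8.4 + 245.7·tan37.2° = 411.6 + 186.5 = 598.1 kN/m
FS = R / T = 598.1 / 236.5 = 2.530

FS = 2.53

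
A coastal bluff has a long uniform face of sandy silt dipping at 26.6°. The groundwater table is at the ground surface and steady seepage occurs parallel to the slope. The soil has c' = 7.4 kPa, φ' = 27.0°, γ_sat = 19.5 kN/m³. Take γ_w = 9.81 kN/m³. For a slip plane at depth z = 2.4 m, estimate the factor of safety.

FS = 0.90

With seepage parallel to the slope and the water table at the surface, the effective normal stress on the slip plane uses the buoyant unit weight γ' = γ_sat − γ_w while the driving shear stress uses γ_sat:
FS = [c' + γ' z cos²β tanφ'] / [γ_sat z sinβ cosβ]
γ' = 19.5 − 9.81 = 9.69 kN/m³
Numerator = 7.4 + 9.69·2.4·cos²26.6°·tan27.0° = 7.4 + 9.69·2.4·0.7995·0.5095 = 16.874 kPa
Denominator = 19.5·2.4·sin26.6°·cos26.6° = 19.5·2.4·0.4478·0.8942 = 18.737 kPa
FS = 16.874 / 18.737 = 0.901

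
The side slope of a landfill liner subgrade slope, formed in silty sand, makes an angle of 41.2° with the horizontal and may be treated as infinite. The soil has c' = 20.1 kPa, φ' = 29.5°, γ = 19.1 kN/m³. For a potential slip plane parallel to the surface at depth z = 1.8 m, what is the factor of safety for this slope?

FS = 1.83

For an infinite slope with a slip plane parallel to the surface (no pore pressure): FS = [c' + γz cos²β tanφ'] / [γz sinβ cosβ].
γz = 19.1·1.8 = 34.38 kN/m²
Numerator = 20.1 + 34.38·cos²41.2°·tan29.5° = 20.1 + 34.38·0.5661·0.5658 = 31.112 kPa
Denominator = 34.38·sin41.2°·cos41.2° = 34.38·0.6587·0.7524 = 17.039 kPa
FS = 31.112 / 17.039 = 1.826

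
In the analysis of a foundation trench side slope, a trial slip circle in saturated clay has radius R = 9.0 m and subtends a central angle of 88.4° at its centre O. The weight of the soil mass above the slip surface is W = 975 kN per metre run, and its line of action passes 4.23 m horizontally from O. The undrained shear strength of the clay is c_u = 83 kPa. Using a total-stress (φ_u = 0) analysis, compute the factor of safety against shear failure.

Taking moments about the centre O, the resisting moment is provided by the undrained shear strength acting along the arc:
Arc length L_a = R·θ = 9.0·(88.4°·π/180) = 9.0·1.5429 = 13.89 m
M_R = c_u·L_a·R = 83·13.89·9.0 = 10372.7 kN·m/m
M_D = W·d = 975·4.23 = 4124.2 kN·m/m
FS = M_R / M_D = 10372.7 / 4124.2 = 2.515

FS = 2.52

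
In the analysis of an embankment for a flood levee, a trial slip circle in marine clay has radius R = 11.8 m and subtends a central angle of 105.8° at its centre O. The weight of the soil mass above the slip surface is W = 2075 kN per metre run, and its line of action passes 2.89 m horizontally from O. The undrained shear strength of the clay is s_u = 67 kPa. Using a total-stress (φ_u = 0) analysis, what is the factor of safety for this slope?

Taking moments about the centre O, the resisting moment is provided by the undrained shear strength acting along the arc:
Arc length L_a = R·θ = 11.8·(105.8°·π/180) = 11.8·1.8466 = 21.79 m
M_R = s_u·L_a·R = 67·21.79·11.8 = 17226.7 kN·m/m
M_D = W·d = 2075·2.89 = 5996.8 kN·m/m
FS = M_R / M_D = 17226.7 / 5996.8 = 2.873

FS = 2.87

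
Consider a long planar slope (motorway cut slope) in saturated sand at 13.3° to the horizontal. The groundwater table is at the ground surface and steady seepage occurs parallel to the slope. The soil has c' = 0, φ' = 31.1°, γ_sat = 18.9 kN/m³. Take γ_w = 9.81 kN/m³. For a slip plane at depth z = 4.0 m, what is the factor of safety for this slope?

FS = 1.23

With seepage parallel to the slope and the water table at the surface, the effective normal stress on the slip plane uses the buoyant unit weight γ' = γ_sat − γ_w while the driving shear stress uses γ_sat:
FS = [c' + γ' z cos²β tanφ'] / [γ_sat z sinβ cosβ]
(For c' = 0 this reduces to FS = (γ'/γ_sat)·tanφ'/tanβ.)
γ' = 18.9 − 9.81 = 9.09 kN/m³
Numerator = 0.0 + 9.09·4.0·cos²13.3°·tan31.1° = 0.0 + 9.09·4.0·0.9471·0.6032 = 20.773 kPa
Denominator = 18.9·4.0·sin13.3°·cos13.3° = 18.9·4.0·0.2300·0.9732 = 16.925 kPa
FS = 20.773 / 16.925 = 1.227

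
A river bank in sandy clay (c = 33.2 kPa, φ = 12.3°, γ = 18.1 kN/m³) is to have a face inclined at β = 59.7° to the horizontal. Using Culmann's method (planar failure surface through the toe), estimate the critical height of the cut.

Culmann's analysis gives the critical failure plane at α_cr = (β + φ)/2 = (59.7 + 12.3)/2 = 36.0°, and the critical height
H_c = (4c/γ) · sinβ cosφ / [1 − cos(β − φ)]
    = (4·33.2/18.1) · sin59.7°·cos12.3° / [1 − cos(47.4°)]
    = 7.337 · 0.8634·0.9770 / [1 − 0.6769]
    = 7.337 · 0.8436 / 0.3231
    = 19.15 m

H_c = 19.15 m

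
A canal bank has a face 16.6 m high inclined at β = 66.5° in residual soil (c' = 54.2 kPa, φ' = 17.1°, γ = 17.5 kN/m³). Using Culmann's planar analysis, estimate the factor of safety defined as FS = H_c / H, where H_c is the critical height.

H_c = (4c'/γ) · sinβ cosφ' / [1 − cos(β − φ')]
    = (4·54.2/17.5) · sin66.5°·cos17.1° / [1 − cos49.4°]
    = 12.389 · 0.8765 / 0.3492 = 31.09 m
FS = H_c / H = 31.09 / 16.6 = 1.873

FS = 1.87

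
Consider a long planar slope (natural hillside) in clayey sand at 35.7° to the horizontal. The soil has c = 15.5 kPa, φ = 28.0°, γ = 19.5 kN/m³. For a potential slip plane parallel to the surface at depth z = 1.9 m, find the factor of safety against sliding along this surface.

FS = 1.62

For an infinite slope with a slip plane parallel to the surface (no pore pressure): FS = [c + γz cos²β tanφ] / [γz sinβ cosβ].
γz = 19.5·1.9 = 37.05 kN/m²
Numerator = 15.5 + 37.05·cos²35.7°·tan28.0° = 15.5 + 37.05·0.6595·0.5317 = 28.492 kPa
Denominator = 37.05·sin35.7°·cos35.7° = 37.05·0.5835·0.8121 = 17.557 kPa
FS = 28.492 / 17.557 = 1.623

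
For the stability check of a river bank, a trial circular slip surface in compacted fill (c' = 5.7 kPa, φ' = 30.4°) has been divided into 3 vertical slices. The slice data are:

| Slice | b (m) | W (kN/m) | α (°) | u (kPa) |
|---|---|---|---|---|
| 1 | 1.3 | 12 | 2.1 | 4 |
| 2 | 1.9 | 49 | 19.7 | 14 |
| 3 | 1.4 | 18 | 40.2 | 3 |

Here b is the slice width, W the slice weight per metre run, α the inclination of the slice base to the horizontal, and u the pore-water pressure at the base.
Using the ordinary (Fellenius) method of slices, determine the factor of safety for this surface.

FS = 1.70

Ordinary method of slices: FS = Σ[c'·Δl_i + (W_i cosα_i − u_i·Δl_i)·tanφ'] / Σ W_i sinα_i, with Δl_i = b_i / cosα_i.
Slice 1: Δl = 1.3/cos2.1° = 1.301 m; N'_1 = 12·cos2.1° − 4·1.301 = 6.8; c'Δl = 7.41; W sinα = 0.4
Slice 2: Δl = 1.9/cos19.7° = 2.018 m; N'_2 = 49·cos19.7° − 14·2.018 = 17.9; c'Δl = 11.50; W sinα = 16.5
Slice 3: Δl = 1.4/cos40.2° = 1.833 m; N'_3 = 18·cos40.2° − 3·1.833 = 8.2; c'Δl = 10.45; W sinα = 11.6
Σc'Δl = 29.4 kN/m; ΣN' = 32.9 kN/m; ΣW sinα = 28.6 kN/m
Resisting = 29.4 + 32.9·tan30.4° = 29.4 + 19.3 = 48.7 kN/m
FS = 48.7 / 28.6 = 1.703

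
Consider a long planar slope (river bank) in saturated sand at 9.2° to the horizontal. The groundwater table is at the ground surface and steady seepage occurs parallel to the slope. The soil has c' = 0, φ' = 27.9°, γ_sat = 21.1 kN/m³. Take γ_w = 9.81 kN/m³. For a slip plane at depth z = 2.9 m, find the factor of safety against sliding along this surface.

FS = 1.75

With seepage parallel to the slope and the water table at the surface, the effective normal stress on the slip plane uses the buoyant unit weight γ' = γ_sat − γ_w while the driving shear stress uses γ_sat:
FS = [c' + γ' z cos²β tanφ'] / [γ_sat z sinβ cosβ]
(For c' = 0 this reduces to FS = (γ'/γ_sat)·tanφ'/tanβ.)
γ' = 21.1 − 9.81 = 11.29 kN/m³
Numerator = 0.0 + 11.29·2.9·cos²9.2°·tan27.9° = 0.0 + 11.29·2.9·0.9744·0.5295 = 16.892 kPa
Denominator = 21.1·2.9·sin9.2°·cos9.2° = 21.1·2.9·0.1599·0.9871 = 9.657 kPa
FS = 16.892 / 9.657 = 1.749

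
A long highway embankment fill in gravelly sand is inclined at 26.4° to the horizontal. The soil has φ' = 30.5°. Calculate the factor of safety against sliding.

For a dry cohesionless infinite slope the factor of safety is FS = tanφ' / tanβ.
FS = tan30.5° / tan26.4° = 0.5890 / 0.4964 = 1.187

FS = 1.19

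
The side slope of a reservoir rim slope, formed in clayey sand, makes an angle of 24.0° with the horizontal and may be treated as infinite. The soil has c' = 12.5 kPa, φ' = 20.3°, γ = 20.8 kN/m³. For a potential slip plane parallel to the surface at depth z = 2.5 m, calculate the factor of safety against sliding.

For an infinite slope with a slip plane parallel to the surface (no pore pressure): FS = [c' + γz cos²β tanφ'] / [γz sinβ cosβ].
γz = 20.8·2.5 = 52.00 kN/m²
Numerator = 12.5 + 52.00·cos²24.0°·tan20.3° = 12.5 + 52.00·0.8346·0.3699 = 28.553 kPa
Denominator = 52.00·sin24.0°·cos24.0° = 52.00·0.4067·0.9135 = 19.322 kPa
FS = 28.553 / 19.322 = 1.478

FS = 1.48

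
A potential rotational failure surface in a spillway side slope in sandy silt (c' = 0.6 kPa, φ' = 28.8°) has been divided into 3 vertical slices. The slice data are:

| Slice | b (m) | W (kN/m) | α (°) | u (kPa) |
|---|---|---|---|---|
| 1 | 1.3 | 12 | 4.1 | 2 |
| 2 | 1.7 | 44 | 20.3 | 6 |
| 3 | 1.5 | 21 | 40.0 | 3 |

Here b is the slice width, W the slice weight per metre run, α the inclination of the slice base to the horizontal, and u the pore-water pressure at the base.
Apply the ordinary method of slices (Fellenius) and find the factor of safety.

Ordinary method of slices: FS = Σ[c'·Δl_i + (W_i cosα_i − u_i·Δl_i)·tanφ'] / Σ W_i sinα_i, with Δl_i = b_i / cosα_i.
Slice 1: Δl = 1.3/cos4.1° = 1.303 m; N'_1 = 12·cos4.1° − 2·1.303 = 9.4; c'Δl = 0.78; W sinα = 0.9
Slice 2: Δl = 1.7/cos20.3° = 1.813 m; N'_2 = 44·cos20.3° − 6·1.813 = 30.4; c'Δl = 1.09; W sinα = 15.3
Slice 3: Δl = 1.5/cos40.0° = 1.958 m; N'_3 = 21·cos40.0° − 3·1.958 = 10.2; c'Δl = 1.17; W sinα = 13.5
Σc'Δl = 3.0 kN/m; ΣN' = 50.0 kN/m; ΣW sinα = 29.6 kN/m
Resisting = 3.0 + 50.0·tan28.8° = 3.0 + 27.5 = 30.5 kN/m
FS = 30.5 / 29.6 = 1.030

FS = 1.03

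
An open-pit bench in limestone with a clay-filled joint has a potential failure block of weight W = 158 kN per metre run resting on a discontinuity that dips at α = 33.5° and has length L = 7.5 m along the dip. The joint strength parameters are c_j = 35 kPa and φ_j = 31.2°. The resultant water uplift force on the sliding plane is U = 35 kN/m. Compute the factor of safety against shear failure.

FS = 3.68

Resolving the block weight along and normal to the plane and applying the Mohr–Coulomb strength on the joint:
N' = W cosα − U = 158·cos33.5° − 35 = 96.8 kN/m
Driving force T = W sinα = 158·sin33.5° = 87.2 kN/m
Resisting force R = c_j·L + N'·tanφ_j = 35·7.5 + 96.8·tan31.2° = 262.5 + 58.6 = 321.1 kN/m
FS = R / T = 321.1 / 87.2 = 3.682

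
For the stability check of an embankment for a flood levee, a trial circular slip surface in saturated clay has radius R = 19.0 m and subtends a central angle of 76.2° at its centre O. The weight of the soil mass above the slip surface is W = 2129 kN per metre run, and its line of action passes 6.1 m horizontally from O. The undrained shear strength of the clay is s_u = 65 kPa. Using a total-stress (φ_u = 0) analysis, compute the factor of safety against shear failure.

Taking moments about the centre O, the resisting moment is provided by the undrained shear strength acting along the arc:
Arc length L_a = R·θ = 19.0·(76.2°·π/180) = 19.0·1.3299 = 25.27 m
M_R = s_u·L_a·R = 65·25.27·19.0 = 31207.1 kN·m/m
M_D = W·d = 2129·6.1 = 12986.9 kN·m/m
FS = M_R / M_D = 31207.1 / 12986.9 = 2.403

FS = 2.40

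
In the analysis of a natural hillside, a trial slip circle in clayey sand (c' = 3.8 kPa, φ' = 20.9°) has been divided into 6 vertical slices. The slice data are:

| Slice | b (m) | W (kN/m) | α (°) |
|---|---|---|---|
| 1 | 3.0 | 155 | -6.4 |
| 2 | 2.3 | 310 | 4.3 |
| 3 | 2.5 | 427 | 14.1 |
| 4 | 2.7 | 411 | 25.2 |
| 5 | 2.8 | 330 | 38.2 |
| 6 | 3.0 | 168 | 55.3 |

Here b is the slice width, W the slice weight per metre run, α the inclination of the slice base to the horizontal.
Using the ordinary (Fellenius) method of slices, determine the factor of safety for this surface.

FS = 1.10

Ordinary method of slices: FS = Σ[c'·Δl_i + (W_i cosα_i)·tanφ'] / Σ W_i sinα_i, with Δl_i = b_i / cosα_i.
Slice 1: Δl = 3.0/cos(-6.4°) = 3.019 m; N'_1 = 155·cos(-6.4°) = 154.0; c'Δl = 11.47; W sinα = -17.3
Slice 2: Δl = 2.3/cos4.3° = 2.306 m; N'_2 = 310·cos4.3° = 309.1; c'Δl = 8.76; W sinα = 23.2
Slice 3: Δl = 2.5/cos14.1° = 2.578 m; N'_3 = 427·cos14.1° = 414.1; c'Δl = 9.80; W sinα = 104.0
Slice 4: Δl = 2.7/cos25.2° = 2.984 m; N'_4 = 411·cos25.2° = 371.9; c'Δl = 11.34; W sinα = 175.0
Slice 5: Δl = 2.8/cos38.2° = 3.563 m; N'_5 = 330·cos38.2° = 259.3; c'Δl = 13.54; W sinα = 204.1
Slice 6: Δl = 3.0/cos55.3° = 5.270 m; N'_6 = 168·cos55.3° = 95.6; c'Δl = 20.03; W sinα = 138.1
Σc'Δl = 74.9 kN/m; ΣN' = 1604.2 kN/m; ΣW sinα = 627.2 kN/m
Resisting = 74.9 + 1604.2·tan20.9° = 74.9 + 612.6 = 687.5 kN/m
FS = 687.5 / 627.2 = 1.096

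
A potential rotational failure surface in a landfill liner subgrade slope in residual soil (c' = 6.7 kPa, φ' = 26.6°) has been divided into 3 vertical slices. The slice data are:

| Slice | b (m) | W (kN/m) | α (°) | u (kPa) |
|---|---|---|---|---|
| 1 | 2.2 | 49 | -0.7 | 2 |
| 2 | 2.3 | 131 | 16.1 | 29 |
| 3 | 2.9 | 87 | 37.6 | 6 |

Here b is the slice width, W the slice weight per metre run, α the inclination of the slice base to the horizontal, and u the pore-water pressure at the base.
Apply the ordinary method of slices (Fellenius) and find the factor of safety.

FS = 1.46

Ordinary method of slices: FS = Σ[c'·Δl_i + (W_i cosα_i − u_i·Δl_i)·tanφ'] / Σ W_i sinα_i, with Δl_i = b_i / cosα_i.
Slice 1: Δl = 2.2/cos(-0.7°) = 2.200 m; N'_1 = 49·cos(-0.7°) − 2·2.200 = 44.6; c'Δl = 14.74; W sinα = -0.6
Slice 2: Δl = 2.3/cos16.1° = 2.394 m; N'_2 = 131·cos16.1° − 29·2.394 = 56.4; c'Δl = 16.04; W sinα = 36.3
Slice 3: Δl = 2.9/cos37.6° = 3.660 m; N'_3 = 87·cos37.6° − 6·3.660 = 47.0; c'Δl = 24.52; W sinα = 53.1
Σc'Δl = 55.3 kN/m; ΣN' = 148.0 kN/m; ΣW sinα = 88.8 kN/m
Resisting = 55.3 + 148.0·tan26.6° = 55.3 + 74.1 = 129.4 kN/m
FS = 129.4 / 88.8 = 1.457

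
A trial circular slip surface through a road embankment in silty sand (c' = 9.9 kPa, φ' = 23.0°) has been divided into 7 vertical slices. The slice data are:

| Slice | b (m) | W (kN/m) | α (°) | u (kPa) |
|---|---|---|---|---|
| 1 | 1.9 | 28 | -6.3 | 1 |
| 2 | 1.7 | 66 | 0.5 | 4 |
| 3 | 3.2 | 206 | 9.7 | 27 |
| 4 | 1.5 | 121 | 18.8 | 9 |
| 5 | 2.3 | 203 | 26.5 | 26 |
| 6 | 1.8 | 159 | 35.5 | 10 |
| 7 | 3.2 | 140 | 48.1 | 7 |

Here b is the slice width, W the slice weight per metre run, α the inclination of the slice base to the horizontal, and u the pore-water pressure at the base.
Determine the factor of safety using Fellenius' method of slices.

Ordinary method of slices: FS = Σ[c'·Δl_i + (W_i cosα_i − u_i·Δl_i)·tanφ'] / Σ W_i sinα_i, with Δl_i = b_i / cosα_i.
Slice 1: Δl = 1.9/cos(-6.3°) = 1.912 m; N'_1 = 28·cos(-6.3°) − 1·1.912 = 25.9; c'Δl = 18.92; W sinα = -3.1
Slice 2: Δl = 1.7/cos0.5° = 1.700 m; N'_2 = 66·cos0.5° − 4·1.700 = 59.2; c'Δl = 16.83; W sinα = 0.6
Slice 3: Δl = 3.2/cos9.7° = 3.246 m; N'_3 = 206·cos9.7° − 27·3.246 = 115.4; c'Δl = 32.14; W sinα = 34.7
Slice 4: Δl = 1.5/cos18.8° = 1.585 m; N'_4 = 121·cos18.8° − 9·1.585 = 100.3; c'Δl = 15.69; W sinα = 39.0
Slice 5: Δl = 2.3/cos26.5° = 2.570 m; N'_5 = 203·cos26.5° − 26·2.570 = 114.9; c'Δl = 25.44; W sinα = 90.6
Slice 6: Δl = 1.8/cos35.5° = 2.211 m; N'_6 = 159·cos35.5° − 10·2.211 = 107.3; c'Δl = 21.89; W sinα = 92.3
Slice 7: Δl = 3.2/cos48.1° = 4.792 m; N'_7 = 140·cos48.1° − 7·4.792 = 60.0; c'Δl = 47.44; W sinα = 104.2
Σc'Δl = 178.4 kN/m; ΣN' = 582.9 kN/m; ΣW sinα = 358.3 kN/m
Resisting = 178.4 + 582.9·tan23.0° = 178.4 + 247.4 = 425.8 kN/m
FS = 425.8 / 358.3 = 1.188

FS = 1.19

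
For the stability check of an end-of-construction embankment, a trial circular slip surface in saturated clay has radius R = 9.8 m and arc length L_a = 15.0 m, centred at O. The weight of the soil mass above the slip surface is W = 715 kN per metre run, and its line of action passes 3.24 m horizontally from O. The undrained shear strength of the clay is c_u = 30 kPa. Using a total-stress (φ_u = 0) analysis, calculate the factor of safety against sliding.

FS = 1.90

Taking moments about the centre O, the resisting moment is provided by the undrained shear strength acting along the arc:
M_R = c_u·L_a·R = 30·15.00·9.8 = 4410.0 kN·m/m
M_D = W·d = 715·3.24 = 2316.6 kN·m/m
FS = M_R / M_D = 4410.0 / 2316.6 = 1.904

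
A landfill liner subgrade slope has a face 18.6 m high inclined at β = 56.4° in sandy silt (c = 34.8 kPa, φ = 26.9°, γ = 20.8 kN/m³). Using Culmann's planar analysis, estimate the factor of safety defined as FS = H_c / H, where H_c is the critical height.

H_c = (4c/γ) · sinβ cosφ / [1 − cos(β − φ)]
    = (4·34.8/20.8) · sin56.4°·cos26.9° / [1 − cos29.5°]
    = 6.692 · 0.7428 / 0.1296 = 38.34 m
FS = H_c / H = 38.34 / 18.6 = 2.061

FS = 2.06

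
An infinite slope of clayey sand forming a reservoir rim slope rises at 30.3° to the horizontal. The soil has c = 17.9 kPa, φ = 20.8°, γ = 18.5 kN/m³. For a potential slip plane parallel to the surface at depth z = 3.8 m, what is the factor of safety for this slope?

For an infinite slope with a slip plane parallel to the surface (no pore pressure): FS = [c + γz cos²β tanφ] / [γz sinβ cosβ].
γz = 18.5·3.8 = 70.30 kN/m²
Numerator = 17.9 + 70.30·cos²30.3°·tan20.8° = 17.9 + 70.30·0.7455·0.3799 = 37.807 kPa
Denominator = 70.30·sin30.3°·cos30.3° = 70.30·0.5045·0.8634 = 30.623 kPa
FS = 37.807 / 30.623 = 1.235

FS = 1.23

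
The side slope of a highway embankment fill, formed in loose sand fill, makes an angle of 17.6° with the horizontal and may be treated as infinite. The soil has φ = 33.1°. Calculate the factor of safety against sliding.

FS = 2.06

For a dry cohesionless infinite slope the factor of safety is FS = tanφ / tanβ.
FS = tan33.1° / tan17.6° = 0.6519 / 0.3172 = 2.055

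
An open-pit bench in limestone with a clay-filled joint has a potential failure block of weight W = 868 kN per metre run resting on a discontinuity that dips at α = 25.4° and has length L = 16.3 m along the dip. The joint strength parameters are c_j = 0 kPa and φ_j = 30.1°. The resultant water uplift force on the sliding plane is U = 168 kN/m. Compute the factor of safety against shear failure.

Resolving the block weight along and normal to the plane and applying the Mohr–Coulomb strength on the joint:
N' = W cosα − U = 868·cos25.4° − 168 = 616.1 kN/m
Driving force T = W sinα = 868·sin25.4° = 372.3 kN/m
Resisting force R = c_j·L + N'·tanφ_j = 0·16.3 + 616.1·tan30.1° = 0.0 + 357.1 = 357.1 kN/m
FS = R / T = 357.1 / 372.3 = 0.959

FS = 0.96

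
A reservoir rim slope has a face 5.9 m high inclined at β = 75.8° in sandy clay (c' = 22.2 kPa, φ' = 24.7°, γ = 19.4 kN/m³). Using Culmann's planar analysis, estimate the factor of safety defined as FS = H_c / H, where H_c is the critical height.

FS = 1.84

H_c = (4c'/γ) · sinβ cosφ' / [1 − cos(β − φ')]
    = (4·22.2/19.4) · sin75.8°·cos24.7° / [1 − cos51.1°]
    = 4.577 · 0.8807 / 0.3720 = 10.84 m
FS = H_c / H = 10.84 / 5.9 = 1.837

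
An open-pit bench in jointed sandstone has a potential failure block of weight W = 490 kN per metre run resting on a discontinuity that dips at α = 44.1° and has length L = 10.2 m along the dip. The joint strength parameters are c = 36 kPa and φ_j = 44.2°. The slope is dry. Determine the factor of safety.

FS = 2.08

Resolving the block weight along and normal to the plane and applying the Mohr–Coulomb strength on the joint:
N' = W cosα = 490·cos44.1° = 351.9 kN/m
Driving force T = W sinα = 490·sin44.1° = 341.0 kN/m
Resisting force R = c·L + N'·tanφ_j = 36·10.2 + 351.9·tan44.2° = 367.2 + 342.2 = 709.4 kN/m
FS = R / T = 709.4 / 341.0 = 2.080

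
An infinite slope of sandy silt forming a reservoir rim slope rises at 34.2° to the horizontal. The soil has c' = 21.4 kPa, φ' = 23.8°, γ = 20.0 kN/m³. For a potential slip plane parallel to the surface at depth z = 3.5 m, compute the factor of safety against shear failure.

For an infinite slope with a slip plane parallel to the surface (no pore pressure): FS = [c' + γz cos²β tanφ'] / [γz sinβ cosβ].
γz = 20.0·3.5 = 70.00 kN/m²
Numerator = 21.4 + 70.00·cos²34.2°·tan23.8° = 21.4 + 70.00·0.6841·0.4411 = 42.520 kPa
Denominator = 70.00·sin34.2°·cos34.2° = 70.00·0.5621·0.8271 = 32.542 kPa
FS = 42.520 / 32.542 = 1.307

FS = 1.31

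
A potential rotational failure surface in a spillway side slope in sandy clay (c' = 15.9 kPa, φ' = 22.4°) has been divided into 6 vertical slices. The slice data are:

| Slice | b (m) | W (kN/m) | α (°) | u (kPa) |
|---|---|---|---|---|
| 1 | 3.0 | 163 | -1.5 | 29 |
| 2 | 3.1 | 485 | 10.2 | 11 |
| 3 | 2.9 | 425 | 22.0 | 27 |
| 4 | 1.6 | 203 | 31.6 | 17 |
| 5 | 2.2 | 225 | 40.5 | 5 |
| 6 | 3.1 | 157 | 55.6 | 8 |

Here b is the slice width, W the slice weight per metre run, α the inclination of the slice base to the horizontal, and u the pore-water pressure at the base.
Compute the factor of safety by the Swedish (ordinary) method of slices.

FS = 1.27

Ordinary method of slices: FS = Σ[c'·Δl_i + (W_i cosα_i − u_i·Δl_i)·tanφ'] / Σ W_i sinα_i, with Δl_i = b_i / cosα_i.
Slice 1: Δl = 3.0/cos(-1.5°) = 3.001 m; N'_1 = 163·cos(-1.5°) − 29·3.001 = 75.9; c'Δl = 47.72; W sinα = -4.3
Slice 2: Δl = 3.1/cos10.2° = 3.150 m; N'_2 = 485·cos10.2° − 11·3.150 = 442.7; c'Δl = 50.08; W sinα = 85.9
Slice 3: Δl = 2.9/cos22.0° = 3.128 m; N'_3 = 425·cos22.0° − 27·3.128 = 309.6; c'Δl = 49.73; W sinα = 159.2
Slice 4: Δl = 1.6/cos31.6° = 1.879 m; N'_4 = 203·cos31.6° − 17·1.879 = 141.0; c'Δl = 29.87; W sinα = 106.4
Slice 5: Δl = 2.2/cos40.5° = 2.893 m; N'_5 = 225·cos40.5° − 5·2.893 = 156.6; c'Δl = 46.00; W sinα = 146.1
Slice 6: Δl = 3.1/cos55.6° = 5.487 m; N'_6 = 157·cos55.6° − 8·5.487 = 44.8; c'Δl = 87.24; W sinα = 129.5
Σc'Δl = 310.6 kN/m; ΣN' = 1170.6 kN/m; ΣW sinα = 622.9 kN/m
Resisting = 310.6 + 1170.6·tan22.4° = 310.6 + 482.5 = 793.1 kN/m
FS = 793.1 / 622.9 = 1.273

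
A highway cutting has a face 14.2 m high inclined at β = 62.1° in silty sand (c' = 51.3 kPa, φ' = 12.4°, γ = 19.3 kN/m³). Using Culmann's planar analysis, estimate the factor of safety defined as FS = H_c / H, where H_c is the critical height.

H_c = (4c'/γ) · sinβ cosφ' / [1 − cos(β − φ')]
    = (4·51.3/19.3) · sin62.1°·cos12.4° / [1 − cos49.7°]
    = 10.632 · 0.8631 / 0.3532 = 25.98 m
FS = H_c / H = 25.98 / 14.2 = 1.830

FS = 1.83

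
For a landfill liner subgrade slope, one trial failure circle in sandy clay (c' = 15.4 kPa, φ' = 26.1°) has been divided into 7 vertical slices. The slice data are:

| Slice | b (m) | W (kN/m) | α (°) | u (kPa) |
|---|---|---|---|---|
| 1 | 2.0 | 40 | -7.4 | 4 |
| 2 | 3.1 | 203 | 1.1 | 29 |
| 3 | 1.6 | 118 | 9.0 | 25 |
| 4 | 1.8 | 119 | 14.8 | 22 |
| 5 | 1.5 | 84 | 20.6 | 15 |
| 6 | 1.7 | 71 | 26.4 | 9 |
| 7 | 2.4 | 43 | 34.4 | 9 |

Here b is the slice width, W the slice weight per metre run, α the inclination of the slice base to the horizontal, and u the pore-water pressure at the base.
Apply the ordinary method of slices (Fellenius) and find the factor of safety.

Ordinary method of slices: FS = Σ[c'·Δl_i + (W_i cosα_i − u_i·Δl_i)·tanφ'] / Σ W_i sinα_i, with Δl_i = b_i / cosα_i.
Slice 1: Δl = 2.0/cos(-7.4°) = 2.017 m; N'_1 = 40·cos(-7.4°) − 4·2.017 = 31.6; c'Δl = 31.06; W sinα = -5.2
Slice 2: Δl = 3.1/cos1.1° = 3.101 m; N'_2 = 203·cos1.1° − 29·3.101 = 113.0; c'Δl = 47.75; W sinα = 3.9
Slice 3: Δl = 1.6/cos9.0° = 1.620 m; N'_3 = 118·cos9.0° − 25·1.620 = 76.0; c'Δl = 24.95; W sinα = 18.5
Slice 4: Δl = 1.8/cos14.8° = 1.862 m; N'_4 = 119·cos14.8° − 22·1.862 = 74.1; c'Δl = 28.67; W sinα = 30.4
Slice 5: Δl = 1.5/cos20.6° = 1.602 m; N'_5 = 84·cos20.6° − 15·1.602 = 54.6; c'Δl = 24.68; W sinα = 29.6
Slice 6: Δl = 1.7/cos26.4° = 1.898 m; N'_6 = 71·cos26.4° − 9·1.898 = 46.5; c'Δl = 29.23; W sinα = 31.6
Slice 7: Δl = 2.4/cos34.4° = 2.909 m; N'_7 = 43·cos34.4° − 9·2.909 = 9.3; c'Δl = 44.79; W sinα = 24.3
Σc'Δl = 231.1 kN/m; ΣN' = 405.2 kN/m; ΣW sinα = 133.0 kN/m
Resisting = 231.1 + 405.2·tan26.1° = 231.1 + 198.5 = 429.6 kN/m
FS = 429.6 / 133.0 = 3.230

FS = 3.23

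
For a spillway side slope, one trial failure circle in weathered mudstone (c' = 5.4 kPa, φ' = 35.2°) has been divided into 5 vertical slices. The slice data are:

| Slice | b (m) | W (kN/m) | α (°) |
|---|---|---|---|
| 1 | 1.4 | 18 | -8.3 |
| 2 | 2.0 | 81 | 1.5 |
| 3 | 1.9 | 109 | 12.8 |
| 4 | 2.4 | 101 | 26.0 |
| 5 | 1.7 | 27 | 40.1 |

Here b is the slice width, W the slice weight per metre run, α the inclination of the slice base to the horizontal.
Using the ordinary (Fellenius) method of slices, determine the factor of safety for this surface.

Ordinary method of slices: FS = Σ[c'·Δl_i + (W_i cosα_i)·tanφ'] / Σ W_i sinα_i, with Δl_i = b_i / cosα_i.
Slice 1: Δl = 1.4/cos(-8.3°) = 1.415 m; N'_1 = 18·cos(-8.3°) = 17.8; c'Δl = 7.64; W sinα = -2.6
Slice 2: Δl = 2.0/cos1.5° = 2.001 m; N'_2 = 81·cos1.5° = 81.0; c'Δl = 10.80; W sinα = 2.1
Slice 3: Δl = 1.9/cos12.8° = 1.948 m; N'_3 = 109·cos12.8° = 106.3; c'Δl = 10.52; W sinα = 24.1
Slice 4: Δl = 2.4/cos26.0° = 2.670 m; N'_4 = 101·cos26.0° = 90.8; c'Δl = 14.42; W sinα = 44.3
Slice 5: Δl = 1.7/cos40.1° = 2.222 m; N'_5 = 27·cos40.1° = 20.7; c'Δl = 12.00; W sinα = 17.4
Σc'Δl = 55.4 kN/m; ΣN' = 316.5 kN/m; ΣW sinα = 85.3 kN/m
Resisting = 55.4 + 316.5·tan35.2° = 55.4 + 223.3 = 278.7 kN/m
FS = 278.7 / 85.3 = 3.265

FS = 3.27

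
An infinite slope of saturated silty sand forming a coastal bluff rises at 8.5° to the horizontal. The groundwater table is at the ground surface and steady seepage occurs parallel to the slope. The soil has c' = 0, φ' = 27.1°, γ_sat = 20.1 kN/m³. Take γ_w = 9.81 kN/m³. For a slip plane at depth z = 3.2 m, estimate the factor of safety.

With seepage parallel to the slope and the water table at the surface, the effective normal stress on the slip plane uses the buoyant unit weight γ' = γ_sat − γ_w while the driving shear stress uses γ_sat:
FS = [c' + γ' z cos²β tanφ'] / [γ_sat z sinβ cosβ]
(For c' = 0 this reduces to FS = (γ'/γ_sat)·tanφ'/tanβ.)
γ' = 20.1 − 9.81 = 10.29 kN/m³
Numerator = 0.0 + 10.29·3.2·cos²8.5°·tan27.1° = 0.0 + 10.29·3.2·0.9782·0.5117 = 16.482 kPa
Denominator = 20.1·3.2·sin8.5°·cos8.5° = 20.1·3.2·0.1478·0.9890 = 9.403 kPa
FS = 16.482 / 9.403 = 1.753

FS = 1.75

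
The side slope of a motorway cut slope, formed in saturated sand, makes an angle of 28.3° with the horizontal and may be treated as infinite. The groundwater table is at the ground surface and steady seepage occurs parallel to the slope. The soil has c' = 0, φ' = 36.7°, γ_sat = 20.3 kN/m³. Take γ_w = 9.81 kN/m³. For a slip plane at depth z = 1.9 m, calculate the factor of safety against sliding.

With seepage parallel to the slope and the water table at the surface, the effective normal stress on the slip plane uses the buoyant unit weight γ' = γ_sat − γ_w while the driving shear stress uses γ_sat:
FS = [c' + γ' z cos²β tanφ'] / [γ_sat z sinβ cosβ]
(For c' = 0 this reduces to FS = (γ'/γ_sat)·tanφ'/tanβ.)
γ' = 20.3 − 9.81 = 10.49 kN/m³
Numerator = 0.0 + 10.49·1.9·cos²28.3°·tan36.7° = 0.0 + 10.49·1.9·0.7752·0.7454 = 11.517 kPa
Denominator = 20.3·1.9·sin28.3°·cos28.3° = 20.3·1.9·0.4741·0.8805 = 16.100 kPa
FS = 11.517 / 16.100 = 0.715

FS = 0.72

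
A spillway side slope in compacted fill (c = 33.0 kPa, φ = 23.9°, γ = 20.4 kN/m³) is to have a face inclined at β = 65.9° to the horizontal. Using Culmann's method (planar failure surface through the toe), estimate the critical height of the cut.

H_c = 21.02 m

Culmann's analysis gives the critical failure plane at α_cr = (β + φ)/2 = (65.9 + 23.9)/2 = 44.9°, and the critical height
H_c = (4c/γ) · sinβ cosφ / [1 − cos(β − φ)]
    = (4·33.0/20.4) · sin65.9°·cos23.9° / [1 − cos(42.0°)]
    = 6.471 · 0.9128·0.9143 / [1 − 0.7431]
    = 6.471 · 0.8346 / 0.2569
    = 21.02 m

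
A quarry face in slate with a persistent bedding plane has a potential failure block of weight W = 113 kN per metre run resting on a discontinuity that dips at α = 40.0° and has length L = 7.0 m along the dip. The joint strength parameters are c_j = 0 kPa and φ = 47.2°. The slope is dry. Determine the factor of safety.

Resolving the block weight along and normal to the plane and applying the Mohr–Coulomb strength on the joint:
N' = W cosα = 113·cos40.0° = 86.6 kN/m
Driving force T = W sinα = 113·sin40.0° = 72.6 kN/m
Resisting force R = c_j·L + N'·tanφ = 0·7.0 + 86.6·tan47.2° = 0.0 + 93.5 = 93.5 kN/m
FS = R / T = 93.5 / 72.6 = 1.287

FS = 1.29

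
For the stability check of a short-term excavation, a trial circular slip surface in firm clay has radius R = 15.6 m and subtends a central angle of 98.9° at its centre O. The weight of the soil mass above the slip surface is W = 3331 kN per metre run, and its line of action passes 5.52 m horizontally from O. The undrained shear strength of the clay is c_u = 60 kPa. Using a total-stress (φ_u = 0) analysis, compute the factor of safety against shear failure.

FS = 1.37

Taking moments about the centre O, the resisting moment is provided by the undrained shear strength acting along the arc:
Arc length L_a = R·θ = 15.6·(98.9°·π/180) = 15.6·1.7261 = 26.93 m
M_R = c_u·L_a·R = 60·26.93·15.6 = 25204.3 kN·m/m
M_D = W·d = 3331·5.52 = 18387.1 kN·m/m
FS = M_R / M_D = 25204.3 / 18387.1 = 1.371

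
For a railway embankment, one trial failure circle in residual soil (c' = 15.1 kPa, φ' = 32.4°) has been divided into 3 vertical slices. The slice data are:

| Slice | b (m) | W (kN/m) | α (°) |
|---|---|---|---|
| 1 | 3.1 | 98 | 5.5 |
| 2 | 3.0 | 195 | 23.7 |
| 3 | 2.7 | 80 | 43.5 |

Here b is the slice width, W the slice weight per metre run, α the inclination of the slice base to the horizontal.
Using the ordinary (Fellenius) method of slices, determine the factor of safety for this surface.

Ordinary method of slices: FS = Σ[c'·Δl_i + (W_i cosα_i)·tanφ'] / Σ W_i sinα_i, with Δl_i = b_i / cosα_i.
Slice 1: Δl = 3.1/cos5.5° = 3.114 m; N'_1 = 98·cos5.5° = 97.5; c'Δl = 47.03; W sinα = 9.4
Slice 2: Δl = 3.0/cos23.7° = 3.276 m; N'_2 = 195·cos23.7° = 178.6; c'Δl = 49.47; W sinα = 78.4
Slice 3: Δl = 2.7/cos43.5° = 3.722 m; N'_3 = 80·cos43.5° = 58.0; c'Δl = 56.21; W sinα = 55.1
Σc'Δl = 152.7 kN/m; ΣN' = 334.1 kN/m; ΣW sinα = 142.8 kN/m
Resisting = 152.7 + 334.1·tan32.4° = 152.7 + 212.0 = 364.8 kN/m
FS = 364.8 / 142.8 = 2.554

FS = 2.55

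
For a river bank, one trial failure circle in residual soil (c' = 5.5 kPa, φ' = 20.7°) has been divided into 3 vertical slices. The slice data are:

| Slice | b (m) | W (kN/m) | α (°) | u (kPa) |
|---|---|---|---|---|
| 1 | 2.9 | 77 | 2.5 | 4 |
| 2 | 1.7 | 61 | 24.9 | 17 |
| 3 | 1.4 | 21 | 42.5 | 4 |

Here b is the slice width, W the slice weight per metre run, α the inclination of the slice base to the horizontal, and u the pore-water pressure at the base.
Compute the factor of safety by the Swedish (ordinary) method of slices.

FS = 1.69

Ordinary method of slices: FS = Σ[c'·Δl_i + (W_i cosα_i − u_i·Δl_i)·tanφ'] / Σ W_i sinα_i, with Δl_i = b_i / cosα_i.
Slice 1: Δl = 2.9/cos2.5° = 2.903 m; N'_1 = 77·cos2.5° − 4·2.903 = 65.3; c'Δl = 15.97; W sinα = 3.4
Slice 2: Δl = 1.7/cos24.9° = 1.874 m; N'_2 = 61·cos24.9° − 17·1.874 = 23.5; c'Δl = 10.31; W sinα = 25.7
Slice 3: Δl = 1.4/cos42.5° = 1.899 m; N'_3 = 21·cos42.5° − 4·1.899 = 7.9; c'Δl = 10.44; W sinα = 14.2
Σc'Δl = 36.7 kN/m; ΣN' = 96.7 kN/m; ΣW sinα = 43.2 kN/m
Resisting = 36.7 + 96.7·tan20.7° = 36.7 + 36.5 = 73.2 kN/m
FS = 73.2 / 43.2 = 1.694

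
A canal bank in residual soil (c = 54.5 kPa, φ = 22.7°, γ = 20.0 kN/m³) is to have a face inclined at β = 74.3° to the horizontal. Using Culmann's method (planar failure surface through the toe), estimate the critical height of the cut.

H_c = 25.55 m

Culmann's analysis gives the critical failure plane at α_cr = (β + φ)/2 = (74.3 + 22.7)/2 = 48.5°, and the critical height
H_c = (4c/γ) · sinβ cosφ / [1 − cos(β − φ)]
    = (4·54.5/20.0) · sin74.3°·cos22.7° / [1 − cos(51.6°)]
    = 10.900 · 0.9627·0.9225 / [1 − 0.6211]
    = 10.900 · 0.8881 / 0.3789
    = 25.55 m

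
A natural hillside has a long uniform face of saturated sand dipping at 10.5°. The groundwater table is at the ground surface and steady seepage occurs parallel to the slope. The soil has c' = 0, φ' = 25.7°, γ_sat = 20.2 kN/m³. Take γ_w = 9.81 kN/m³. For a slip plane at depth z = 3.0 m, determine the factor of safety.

FS = 1.34

With seepage parallel to the slope and the water table at the surface, the effective normal stress on the slip plane uses the buoyant unit weight γ' = γ_sat − γ_w while the driving shear stress uses γ_sat:
FS = [c' + γ' z cos²β tanφ'] / [γ_sat z sinβ cosβ]
(For c' = 0 this reduces to FS = (γ'/γ_sat)·tanφ'/tanβ.)
γ' = 20.2 − 9.81 = 10.39 kN/m³
Numerator = 0.0 + 10.39·3.0·cos²10.5°·tan25.7° = 0.0 + 10.39·3.0·0.9668·0.4813 = 14.503 kPa
Denominator = 20.2·3.0·sin10.5°·cos10.5° = 20.2·3.0·0.1822·0.9833 = 10.859 kPa
FS = 14.503 / 10.859 = 1.336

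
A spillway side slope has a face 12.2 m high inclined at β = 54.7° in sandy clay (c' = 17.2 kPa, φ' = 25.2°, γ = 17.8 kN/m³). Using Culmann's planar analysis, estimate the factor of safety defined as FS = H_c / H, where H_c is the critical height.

H_c = (4c'/γ) · sinβ cosφ' / [1 − cos(β − φ')]
    = (4·17.2/17.8) · sin54.7°·cos25.2° / [1 − cos29.5°]
    = 3.865 · 0.7385 / 0.1296 = 22.02 m
FS = H_c / H = 22.02 / 12.2 = 1.805

FS = 1.80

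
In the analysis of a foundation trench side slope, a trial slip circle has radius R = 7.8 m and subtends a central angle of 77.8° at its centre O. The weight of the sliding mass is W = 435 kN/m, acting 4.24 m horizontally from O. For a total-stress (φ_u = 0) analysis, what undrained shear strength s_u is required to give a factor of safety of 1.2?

s_u = 26.8 kPa

FS = s_u·L_a·R / (W·d), so s_u = FS·W·d / (L_a·R).
Arc length L_a = R·θ = 7.8·(77.8°·π/180) = 7.8·1.3579 = 10.59 m
s_u = 1.2·435·4.24 / (10.59·7.8) = 2213.3 / 82.61 = 26.79 kPa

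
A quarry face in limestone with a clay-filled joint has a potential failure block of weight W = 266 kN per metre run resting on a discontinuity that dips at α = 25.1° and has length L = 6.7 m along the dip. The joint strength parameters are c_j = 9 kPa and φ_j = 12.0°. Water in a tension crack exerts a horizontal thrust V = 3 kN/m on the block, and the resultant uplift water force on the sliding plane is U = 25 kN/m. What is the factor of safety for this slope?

FS = 0.92

Resolving the block weight along and normal to the plane and applying the Mohr–Coulomb strength on the joint:
N' = W cosα − U − V sinα = 266·cos25.1° − 25 − 3·sin25.1° = 214.6 kN/m
Driving force T = W sinα + V cosα = 266·sin25.1° + 3·cos25.1° = 115.6 kN/m
Resisting force R = c_j·L + N'·tanφ_j = 9·6.7 + 214.6·tan12.0° = 60.3 + 45.6 = 105.9 kN/m
FS = R / T = 105.9 / 115.6 = 0.917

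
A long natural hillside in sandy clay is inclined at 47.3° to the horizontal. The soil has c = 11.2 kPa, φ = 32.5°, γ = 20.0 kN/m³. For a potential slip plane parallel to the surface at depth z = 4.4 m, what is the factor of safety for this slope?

FS = 0.84

For an infinite slope with a slip plane parallel to the surface (no pore pressure): FS = [c + γz cos²β tanφ] / [γz sinβ cosβ].
γz = 20.0·4.4 = 88.00 kN/m²
Numerator = 11.2 + 88.00·cos²47.3°·tan32.5° = 11.2 + 88.00·0.4599·0.6371 = 36.983 kPa
Denominator = 88.00·sin47.3°·cos47.3° = 88.00·0.7349·0.6782 = 43.858 kPa
FS = 36.983 / 43.858 = 0.843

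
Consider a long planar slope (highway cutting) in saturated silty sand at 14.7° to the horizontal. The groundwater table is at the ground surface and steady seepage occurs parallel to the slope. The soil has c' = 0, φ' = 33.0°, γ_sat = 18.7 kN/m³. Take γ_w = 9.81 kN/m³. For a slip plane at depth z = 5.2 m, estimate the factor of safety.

FS = 1.18

With seepage parallel to the slope and the water table at the surface, the effective normal stress on the slip plane uses the buoyant unit weight γ' = γ_sat − γ_w while the driving shear stress uses γ_sat:
FS = [c' + γ' z cos²β tanφ'] / [γ_sat z sinβ cosβ]
(For c' = 0 this reduces to FS = (γ'/γ_sat)·tanφ'/tanβ.)
γ' = 18.7 − 9.81 = 8.89 kN/m³
Numerator = 0.0 + 8.89·5.2·cos²14.7°·tan33.0° = 0.0 + 8.89·5.2·0.9356·0.6494 = 28.088 kPa
Denominator = 18.7·5.2·sin14.7°·cos14.7° = 18.7·5.2·0.2538·0.9673 = 23.868 kPa
FS = 28.088 / 23.868 = 1.177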